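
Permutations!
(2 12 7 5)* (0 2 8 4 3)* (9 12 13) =(0 2 13 9 12 7 5 8 4 3) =[2, 1, 13, 0, 3, 8, 6, 5, 4, 12, 10, 11, 7, 9]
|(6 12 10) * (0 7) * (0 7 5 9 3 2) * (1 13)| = |(0 5 9 3 2)(1 13)(6 12 10)| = 30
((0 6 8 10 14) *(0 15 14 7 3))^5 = ((0 6 8 10 7 3)(14 15))^5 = (0 3 7 10 8 6)(14 15)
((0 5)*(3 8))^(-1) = (0 5)(3 8) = ((0 5)(3 8))^(-1)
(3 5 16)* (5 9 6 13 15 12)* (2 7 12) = (2 7 12 5 16 3 9 6 13 15) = [0, 1, 7, 9, 4, 16, 13, 12, 8, 6, 10, 11, 5, 15, 14, 2, 3]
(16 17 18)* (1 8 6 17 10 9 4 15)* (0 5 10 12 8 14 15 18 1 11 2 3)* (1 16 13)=(0 5 10 9 4 18 13 1 14 15 11 2 3)(6 17 16 12 8)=[5, 14, 3, 0, 18, 10, 17, 7, 6, 4, 9, 2, 8, 1, 15, 11, 12, 16, 13]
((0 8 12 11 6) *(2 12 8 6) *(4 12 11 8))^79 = ((0 6)(2 11)(4 12 8))^79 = (0 6)(2 11)(4 12 8)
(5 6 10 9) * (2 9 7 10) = (2 9 5 6)(7 10) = [0, 1, 9, 3, 4, 6, 2, 10, 8, 5, 7]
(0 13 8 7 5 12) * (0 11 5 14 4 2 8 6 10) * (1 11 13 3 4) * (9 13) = (0 3 4 2 8 7 14 1 11 5 12 9 13 6 10) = [3, 11, 8, 4, 2, 12, 10, 14, 7, 13, 0, 5, 9, 6, 1]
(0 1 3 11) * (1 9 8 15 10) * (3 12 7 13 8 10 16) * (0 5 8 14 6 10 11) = [9, 12, 2, 0, 4, 8, 10, 13, 15, 11, 1, 5, 7, 14, 6, 16, 3] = (0 9 11 5 8 15 16 3)(1 12 7 13 14 6 10)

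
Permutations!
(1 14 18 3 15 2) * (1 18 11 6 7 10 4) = (1 14 11 6 7 10 4)(2 18 3 15) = [0, 14, 18, 15, 1, 5, 7, 10, 8, 9, 4, 6, 12, 13, 11, 2, 16, 17, 3]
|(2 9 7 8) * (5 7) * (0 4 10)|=15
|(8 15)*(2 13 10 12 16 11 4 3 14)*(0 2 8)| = 12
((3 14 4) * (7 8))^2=(3 4 14)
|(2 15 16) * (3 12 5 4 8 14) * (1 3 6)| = |(1 3 12 5 4 8 14 6)(2 15 16)| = 24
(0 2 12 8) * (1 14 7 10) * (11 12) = [2, 14, 11, 3, 4, 5, 6, 10, 0, 9, 1, 12, 8, 13, 7] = (0 2 11 12 8)(1 14 7 10)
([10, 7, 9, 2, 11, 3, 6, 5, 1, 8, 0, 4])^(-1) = [10, 8, 3, 5, 11, 7, 6, 1, 9, 2, 0, 4]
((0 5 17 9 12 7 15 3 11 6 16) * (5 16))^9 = ((0 16)(3 11 6 5 17 9 12 7 15))^9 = (17)(0 16)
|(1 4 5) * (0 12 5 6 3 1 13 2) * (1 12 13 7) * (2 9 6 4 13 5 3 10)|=|(0 5 7 1 13 9 6 10 2)(3 12)|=18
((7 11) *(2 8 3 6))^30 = (11)(2 3)(6 8)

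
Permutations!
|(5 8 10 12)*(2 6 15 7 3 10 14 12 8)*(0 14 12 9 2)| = |(0 14 9 2 6 15 7 3 10 8 12 5)| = 12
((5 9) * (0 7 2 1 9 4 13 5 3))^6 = ((0 7 2 1 9 3)(4 13 5))^6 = (13)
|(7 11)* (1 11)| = 3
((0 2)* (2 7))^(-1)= ((0 7 2))^(-1)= (0 2 7)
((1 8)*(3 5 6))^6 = ((1 8)(3 5 6))^6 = (8)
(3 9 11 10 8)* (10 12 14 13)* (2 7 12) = (2 7 12 14 13 10 8 3 9 11) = [0, 1, 7, 9, 4, 5, 6, 12, 3, 11, 8, 2, 14, 10, 13]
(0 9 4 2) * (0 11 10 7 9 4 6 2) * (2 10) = (0 4)(2 11)(6 10 7 9) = [4, 1, 11, 3, 0, 5, 10, 9, 8, 6, 7, 2]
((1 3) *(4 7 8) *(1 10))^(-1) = ((1 3 10)(4 7 8))^(-1) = (1 10 3)(4 8 7)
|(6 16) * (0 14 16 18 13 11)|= 7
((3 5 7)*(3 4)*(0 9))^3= ((0 9)(3 5 7 4))^3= (0 9)(3 4 7 5)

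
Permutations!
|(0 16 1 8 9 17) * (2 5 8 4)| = 9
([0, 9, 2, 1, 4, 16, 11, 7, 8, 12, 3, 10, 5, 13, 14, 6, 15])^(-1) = [0, 3, 2, 10, 4, 12, 15, 7, 8, 1, 11, 6, 9, 13, 14, 16, 5]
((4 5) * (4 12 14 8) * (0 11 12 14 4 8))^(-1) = (0 14 5 4 12 11)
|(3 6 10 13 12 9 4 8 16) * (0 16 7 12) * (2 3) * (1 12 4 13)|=30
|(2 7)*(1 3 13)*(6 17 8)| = 6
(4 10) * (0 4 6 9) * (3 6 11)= (0 4 10 11 3 6 9)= [4, 1, 2, 6, 10, 5, 9, 7, 8, 0, 11, 3]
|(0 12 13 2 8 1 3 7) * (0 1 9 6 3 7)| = |(0 12 13 2 8 9 6 3)(1 7)| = 8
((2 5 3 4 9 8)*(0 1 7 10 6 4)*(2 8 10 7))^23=(0 5 1 3 2)(4 6 10 9)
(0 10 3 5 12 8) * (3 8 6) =(0 10 8)(3 5 12 6) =[10, 1, 2, 5, 4, 12, 3, 7, 0, 9, 8, 11, 6]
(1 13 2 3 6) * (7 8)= (1 13 2 3 6)(7 8)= [0, 13, 3, 6, 4, 5, 1, 8, 7, 9, 10, 11, 12, 2]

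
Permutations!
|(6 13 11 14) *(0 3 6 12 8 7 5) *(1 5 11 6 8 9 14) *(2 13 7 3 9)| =|(0 9 14 12 2 13 6 7 11 1 5)(3 8)| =22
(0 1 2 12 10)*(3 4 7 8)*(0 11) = (0 1 2 12 10 11)(3 4 7 8) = [1, 2, 12, 4, 7, 5, 6, 8, 3, 9, 11, 0, 10]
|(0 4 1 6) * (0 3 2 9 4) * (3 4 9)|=6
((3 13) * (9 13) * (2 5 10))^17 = (2 10 5)(3 13 9)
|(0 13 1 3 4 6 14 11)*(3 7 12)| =10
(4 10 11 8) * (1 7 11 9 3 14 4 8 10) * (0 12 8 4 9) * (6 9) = (0 12 8 4 1 7 11 10)(3 14 6 9) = [12, 7, 2, 14, 1, 5, 9, 11, 4, 3, 0, 10, 8, 13, 6]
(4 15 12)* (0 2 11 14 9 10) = (0 2 11 14 9 10)(4 15 12) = [2, 1, 11, 3, 15, 5, 6, 7, 8, 10, 0, 14, 4, 13, 9, 12]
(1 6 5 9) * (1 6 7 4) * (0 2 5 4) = [2, 7, 5, 3, 1, 9, 4, 0, 8, 6] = (0 2 5 9 6 4 1 7)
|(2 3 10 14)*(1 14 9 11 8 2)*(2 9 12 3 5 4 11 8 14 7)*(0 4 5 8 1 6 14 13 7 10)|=|(0 4 11 13 7 2 8 9 1 10 12 3)(6 14)|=12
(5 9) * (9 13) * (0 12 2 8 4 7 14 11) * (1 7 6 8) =(0 12 2 1 7 14 11)(4 6 8)(5 13 9) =[12, 7, 1, 3, 6, 13, 8, 14, 4, 5, 10, 0, 2, 9, 11]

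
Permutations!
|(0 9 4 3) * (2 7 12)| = 12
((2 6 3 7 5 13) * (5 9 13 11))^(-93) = ((2 6 3 7 9 13)(5 11))^(-93) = (2 7)(3 13)(5 11)(6 9)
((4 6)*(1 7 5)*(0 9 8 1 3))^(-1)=(0 3 5 7 1 8 9)(4 6)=((0 9 8 1 7 5 3)(4 6))^(-1)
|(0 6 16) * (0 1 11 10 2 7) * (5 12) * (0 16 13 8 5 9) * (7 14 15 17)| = |(0 6 13 8 5 12 9)(1 11 10 2 14 15 17 7 16)| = 63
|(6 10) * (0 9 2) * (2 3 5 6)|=|(0 9 3 5 6 10 2)|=7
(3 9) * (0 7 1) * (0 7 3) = (0 3 9)(1 7) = [3, 7, 2, 9, 4, 5, 6, 1, 8, 0]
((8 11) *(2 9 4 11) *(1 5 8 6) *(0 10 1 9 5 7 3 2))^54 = (0 5 3 1)(2 7 10 8)(4 6)(9 11)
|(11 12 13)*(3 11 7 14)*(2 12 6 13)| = |(2 12)(3 11 6 13 7 14)| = 6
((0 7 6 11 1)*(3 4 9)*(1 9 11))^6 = ((0 7 6 1)(3 4 11 9))^6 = (0 6)(1 7)(3 11)(4 9)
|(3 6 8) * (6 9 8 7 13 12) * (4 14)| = 12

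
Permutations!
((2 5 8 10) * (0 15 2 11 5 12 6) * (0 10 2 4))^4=((0 15 4)(2 12 6 10 11 5 8))^4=(0 15 4)(2 11 12 5 6 8 10)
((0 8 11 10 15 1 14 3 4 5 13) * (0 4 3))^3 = (0 10 14 11 1 8 15)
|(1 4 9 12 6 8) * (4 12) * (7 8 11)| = |(1 12 6 11 7 8)(4 9)| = 6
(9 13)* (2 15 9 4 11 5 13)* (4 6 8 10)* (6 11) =(2 15 9)(4 6 8 10)(5 13 11) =[0, 1, 15, 3, 6, 13, 8, 7, 10, 2, 4, 5, 12, 11, 14, 9]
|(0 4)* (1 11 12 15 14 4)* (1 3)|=8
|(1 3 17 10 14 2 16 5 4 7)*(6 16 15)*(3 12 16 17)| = 6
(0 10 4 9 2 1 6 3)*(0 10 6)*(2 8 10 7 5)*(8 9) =(0 6 3 7 5 2 1)(4 8 10) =[6, 0, 1, 7, 8, 2, 3, 5, 10, 9, 4]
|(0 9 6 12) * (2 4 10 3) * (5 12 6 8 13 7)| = 28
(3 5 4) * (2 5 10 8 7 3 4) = (2 5)(3 10 8 7) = [0, 1, 5, 10, 4, 2, 6, 3, 7, 9, 8]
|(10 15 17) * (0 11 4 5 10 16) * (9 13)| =|(0 11 4 5 10 15 17 16)(9 13)| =8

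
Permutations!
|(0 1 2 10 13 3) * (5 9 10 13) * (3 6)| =6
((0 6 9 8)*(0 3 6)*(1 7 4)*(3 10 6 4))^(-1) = (1 4 3 7)(6 10 8 9)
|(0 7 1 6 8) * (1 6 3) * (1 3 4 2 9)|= |(0 7 6 8)(1 4 2 9)|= 4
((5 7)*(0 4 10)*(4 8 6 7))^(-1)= ((0 8 6 7 5 4 10))^(-1)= (0 10 4 5 7 6 8)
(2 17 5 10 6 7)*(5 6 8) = [0, 1, 17, 3, 4, 10, 7, 2, 5, 9, 8, 11, 12, 13, 14, 15, 16, 6] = (2 17 6 7)(5 10 8)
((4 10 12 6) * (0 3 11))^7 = ((0 3 11)(4 10 12 6))^7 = (0 3 11)(4 6 12 10)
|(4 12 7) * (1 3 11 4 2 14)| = 8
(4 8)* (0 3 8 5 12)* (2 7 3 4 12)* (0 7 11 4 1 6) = (0 1 6)(2 11 4 5)(3 8 12 7) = [1, 6, 11, 8, 5, 2, 0, 3, 12, 9, 10, 4, 7]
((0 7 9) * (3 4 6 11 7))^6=(0 9 7 11 6 4 3)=((0 3 4 6 11 7 9))^6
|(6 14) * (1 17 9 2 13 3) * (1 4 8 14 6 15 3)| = |(1 17 9 2 13)(3 4 8 14 15)| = 5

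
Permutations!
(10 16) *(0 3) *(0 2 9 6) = (0 3 2 9 6)(10 16) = [3, 1, 9, 2, 4, 5, 0, 7, 8, 6, 16, 11, 12, 13, 14, 15, 10]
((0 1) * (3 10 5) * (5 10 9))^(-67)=((10)(0 1)(3 9 5))^(-67)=(10)(0 1)(3 5 9)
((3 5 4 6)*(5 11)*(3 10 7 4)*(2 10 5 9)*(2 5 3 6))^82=(2 7)(3 9 6 11 5)(4 10)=((2 10 7 4)(3 11 9 5 6))^82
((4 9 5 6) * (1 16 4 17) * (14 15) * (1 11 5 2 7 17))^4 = ((1 16 4 9 2 7 17 11 5 6)(14 15))^4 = (1 2 5 4 17)(6 9 11 16 7)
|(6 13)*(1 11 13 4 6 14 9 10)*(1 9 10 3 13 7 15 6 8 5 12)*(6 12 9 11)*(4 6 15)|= |(1 15 12)(3 13 14 10 11 7 4 8 5 9)|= 30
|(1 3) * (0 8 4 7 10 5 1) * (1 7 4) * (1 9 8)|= |(0 1 3)(5 7 10)(8 9)|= 6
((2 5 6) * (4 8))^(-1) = ((2 5 6)(4 8))^(-1) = (2 6 5)(4 8)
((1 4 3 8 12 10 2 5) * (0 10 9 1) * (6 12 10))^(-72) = ((0 6 12 9 1 4 3 8 10 2 5))^(-72) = (0 4 5 1 2 9 10 12 8 6 3)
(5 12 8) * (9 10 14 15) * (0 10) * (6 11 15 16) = [10, 1, 2, 3, 4, 12, 11, 7, 5, 0, 14, 15, 8, 13, 16, 9, 6] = (0 10 14 16 6 11 15 9)(5 12 8)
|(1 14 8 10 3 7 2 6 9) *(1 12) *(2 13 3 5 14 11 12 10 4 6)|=21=|(1 11 12)(3 7 13)(4 6 9 10 5 14 8)|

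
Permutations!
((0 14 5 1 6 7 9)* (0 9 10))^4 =(0 6 14 7 5 10 1)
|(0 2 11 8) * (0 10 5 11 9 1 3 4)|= 12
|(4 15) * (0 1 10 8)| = 4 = |(0 1 10 8)(4 15)|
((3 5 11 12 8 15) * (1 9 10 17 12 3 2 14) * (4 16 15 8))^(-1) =(1 14 2 15 16 4 12 17 10 9)(3 11 5)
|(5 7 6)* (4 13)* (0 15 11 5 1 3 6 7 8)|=30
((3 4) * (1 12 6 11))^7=(1 11 6 12)(3 4)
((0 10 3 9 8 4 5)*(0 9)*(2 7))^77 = (0 3 10)(2 7)(4 5 9 8)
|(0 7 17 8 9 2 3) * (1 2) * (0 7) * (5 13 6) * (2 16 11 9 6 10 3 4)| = |(1 16 11 9)(2 4)(3 7 17 8 6 5 13 10)| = 8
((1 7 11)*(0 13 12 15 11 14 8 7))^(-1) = ((0 13 12 15 11 1)(7 14 8))^(-1) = (0 1 11 15 12 13)(7 8 14)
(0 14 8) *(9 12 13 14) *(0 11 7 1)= (0 9 12 13 14 8 11 7 1)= [9, 0, 2, 3, 4, 5, 6, 1, 11, 12, 10, 7, 13, 14, 8]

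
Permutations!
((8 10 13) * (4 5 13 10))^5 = (4 5 13 8)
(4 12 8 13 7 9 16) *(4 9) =(4 12 8 13 7)(9 16) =[0, 1, 2, 3, 12, 5, 6, 4, 13, 16, 10, 11, 8, 7, 14, 15, 9]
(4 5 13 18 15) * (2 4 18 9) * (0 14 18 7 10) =(0 14 18 15 7 10)(2 4 5 13 9) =[14, 1, 4, 3, 5, 13, 6, 10, 8, 2, 0, 11, 12, 9, 18, 7, 16, 17, 15]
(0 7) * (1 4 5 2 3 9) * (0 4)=(0 7 4 5 2 3 9 1)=[7, 0, 3, 9, 5, 2, 6, 4, 8, 1]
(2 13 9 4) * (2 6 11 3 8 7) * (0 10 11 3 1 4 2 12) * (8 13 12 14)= (0 10 11 1 4 6 3 13 9 2 12)(7 14 8)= [10, 4, 12, 13, 6, 5, 3, 14, 7, 2, 11, 1, 0, 9, 8]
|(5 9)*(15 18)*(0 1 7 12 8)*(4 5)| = 30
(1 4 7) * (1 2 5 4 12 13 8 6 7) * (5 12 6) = [0, 6, 12, 3, 1, 4, 7, 2, 5, 9, 10, 11, 13, 8] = (1 6 7 2 12 13 8 5 4)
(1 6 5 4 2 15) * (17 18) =(1 6 5 4 2 15)(17 18) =[0, 6, 15, 3, 2, 4, 5, 7, 8, 9, 10, 11, 12, 13, 14, 1, 16, 18, 17]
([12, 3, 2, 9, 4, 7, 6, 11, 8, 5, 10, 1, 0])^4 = [0, 7, 2, 11, 4, 3, 6, 9, 8, 1, 10, 5, 12]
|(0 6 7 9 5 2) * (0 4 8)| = |(0 6 7 9 5 2 4 8)| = 8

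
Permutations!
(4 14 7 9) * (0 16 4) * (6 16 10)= [10, 1, 2, 3, 14, 5, 16, 9, 8, 0, 6, 11, 12, 13, 7, 15, 4]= (0 10 6 16 4 14 7 9)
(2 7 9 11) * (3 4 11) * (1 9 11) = (1 9 3 4)(2 7 11) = [0, 9, 7, 4, 1, 5, 6, 11, 8, 3, 10, 2]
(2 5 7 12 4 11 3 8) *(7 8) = (2 5 8)(3 7 12 4 11) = [0, 1, 5, 7, 11, 8, 6, 12, 2, 9, 10, 3, 4]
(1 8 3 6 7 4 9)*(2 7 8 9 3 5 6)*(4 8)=(1 9)(2 7 8 5 6 4 3)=[0, 9, 7, 2, 3, 6, 4, 8, 5, 1]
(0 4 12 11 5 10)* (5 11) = (0 4 12 5 10) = [4, 1, 2, 3, 12, 10, 6, 7, 8, 9, 0, 11, 5]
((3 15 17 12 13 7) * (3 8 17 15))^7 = (7 17 13 8 12)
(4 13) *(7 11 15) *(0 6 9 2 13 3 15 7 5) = (0 6 9 2 13 4 3 15 5)(7 11) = [6, 1, 13, 15, 3, 0, 9, 11, 8, 2, 10, 7, 12, 4, 14, 5]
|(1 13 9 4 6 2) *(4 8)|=|(1 13 9 8 4 6 2)|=7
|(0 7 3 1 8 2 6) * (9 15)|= |(0 7 3 1 8 2 6)(9 15)|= 14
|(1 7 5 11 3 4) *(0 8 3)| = |(0 8 3 4 1 7 5 11)| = 8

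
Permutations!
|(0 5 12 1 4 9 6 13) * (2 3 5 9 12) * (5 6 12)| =10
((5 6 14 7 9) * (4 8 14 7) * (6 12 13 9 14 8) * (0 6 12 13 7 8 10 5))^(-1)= ((0 6 8 10 5 13 9)(4 12 7 14))^(-1)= (0 9 13 5 10 8 6)(4 14 7 12)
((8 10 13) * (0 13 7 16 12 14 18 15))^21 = ((0 13 8 10 7 16 12 14 18 15))^21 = (0 13 8 10 7 16 12 14 18 15)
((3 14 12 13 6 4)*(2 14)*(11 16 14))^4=(2 12 3 14 4 16 6 11 13)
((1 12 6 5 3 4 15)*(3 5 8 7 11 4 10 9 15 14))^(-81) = (1 8 4 10)(3 15 6 11)(7 14 9 12)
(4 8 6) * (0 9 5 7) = (0 9 5 7)(4 8 6) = [9, 1, 2, 3, 8, 7, 4, 0, 6, 5]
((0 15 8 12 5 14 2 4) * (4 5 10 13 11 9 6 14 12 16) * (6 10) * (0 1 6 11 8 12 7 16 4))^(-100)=(0 2 4 9)(1 10 15 5)(6 13 12 7)(8 11 16 14)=((0 15 12 11 9 10 13 8 4 1 6 14 2 5 7 16))^(-100)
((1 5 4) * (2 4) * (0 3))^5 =(0 3)(1 5 2 4) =((0 3)(1 5 2 4))^5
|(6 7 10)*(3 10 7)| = 3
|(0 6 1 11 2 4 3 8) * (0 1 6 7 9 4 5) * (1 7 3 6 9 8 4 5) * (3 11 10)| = |(0 11 2 1 10 3 4 6 9 5)(7 8)| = 10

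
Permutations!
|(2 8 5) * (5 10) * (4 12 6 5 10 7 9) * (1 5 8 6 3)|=|(1 5 2 6 8 7 9 4 12 3)|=10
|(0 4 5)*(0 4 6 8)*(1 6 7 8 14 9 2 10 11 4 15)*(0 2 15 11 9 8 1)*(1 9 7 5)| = |(0 5 11 4 1 6 14 8 2 10 7 9 15)| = 13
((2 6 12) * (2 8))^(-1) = (2 8 12 6)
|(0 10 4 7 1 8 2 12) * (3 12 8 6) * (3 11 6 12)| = |(0 10 4 7 1 12)(2 8)(6 11)| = 6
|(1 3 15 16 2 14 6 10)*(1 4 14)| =20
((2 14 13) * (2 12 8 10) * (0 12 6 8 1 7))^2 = (0 1)(2 13 8)(6 10 14)(7 12)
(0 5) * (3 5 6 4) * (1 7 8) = (0 6 4 3 5)(1 7 8) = [6, 7, 2, 5, 3, 0, 4, 8, 1]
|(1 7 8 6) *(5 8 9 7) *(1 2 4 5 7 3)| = 20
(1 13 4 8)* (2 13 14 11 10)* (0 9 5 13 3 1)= (0 9 5 13 4 8)(1 14 11 10 2 3)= [9, 14, 3, 1, 8, 13, 6, 7, 0, 5, 2, 10, 12, 4, 11]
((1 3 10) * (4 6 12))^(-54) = ((1 3 10)(4 6 12))^(-54) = (12)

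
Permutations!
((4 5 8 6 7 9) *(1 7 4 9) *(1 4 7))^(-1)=((9)(4 5 8 6 7))^(-1)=(9)(4 7 6 8 5)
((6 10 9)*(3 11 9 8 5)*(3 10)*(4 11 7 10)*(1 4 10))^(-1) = ((1 4 11 9 6 3 7)(5 10 8))^(-1) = (1 7 3 6 9 11 4)(5 8 10)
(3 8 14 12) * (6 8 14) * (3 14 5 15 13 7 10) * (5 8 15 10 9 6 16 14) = (3 8 16 14 12 5 10)(6 15 13 7 9) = [0, 1, 2, 8, 4, 10, 15, 9, 16, 6, 3, 11, 5, 7, 12, 13, 14]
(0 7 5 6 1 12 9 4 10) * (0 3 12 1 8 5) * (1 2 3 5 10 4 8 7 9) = [9, 2, 3, 12, 4, 6, 7, 0, 10, 8, 5, 11, 1] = (0 9 8 10 5 6 7)(1 2 3 12)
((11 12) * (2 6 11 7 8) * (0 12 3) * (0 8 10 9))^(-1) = ((0 12 7 10 9)(2 6 11 3 8))^(-1) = (0 9 10 7 12)(2 8 3 11 6)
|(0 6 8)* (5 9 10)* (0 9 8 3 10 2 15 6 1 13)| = 24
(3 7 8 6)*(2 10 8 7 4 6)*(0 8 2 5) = [8, 1, 10, 4, 6, 0, 3, 7, 5, 9, 2] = (0 8 5)(2 10)(3 4 6)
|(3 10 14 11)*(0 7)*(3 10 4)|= 6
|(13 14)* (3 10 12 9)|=|(3 10 12 9)(13 14)|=4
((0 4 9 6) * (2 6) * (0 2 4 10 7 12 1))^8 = ((0 10 7 12 1)(2 6)(4 9))^8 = (0 12 10 1 7)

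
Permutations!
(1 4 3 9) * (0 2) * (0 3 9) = (0 2 3)(1 4 9) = [2, 4, 3, 0, 9, 5, 6, 7, 8, 1]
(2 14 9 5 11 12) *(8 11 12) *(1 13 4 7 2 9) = (1 13 4 7 2 14)(5 12 9)(8 11) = [0, 13, 14, 3, 7, 12, 6, 2, 11, 5, 10, 8, 9, 4, 1]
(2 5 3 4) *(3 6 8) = (2 5 6 8 3 4) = [0, 1, 5, 4, 2, 6, 8, 7, 3]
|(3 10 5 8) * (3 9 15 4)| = |(3 10 5 8 9 15 4)| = 7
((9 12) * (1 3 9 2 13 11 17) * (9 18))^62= ((1 3 18 9 12 2 13 11 17))^62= (1 17 11 13 2 12 9 18 3)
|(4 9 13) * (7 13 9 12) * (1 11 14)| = 12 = |(1 11 14)(4 12 7 13)|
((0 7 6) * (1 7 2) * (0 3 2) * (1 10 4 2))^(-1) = (1 3 6 7)(2 4 10)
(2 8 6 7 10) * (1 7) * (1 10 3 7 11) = (1 11)(2 8 6 10)(3 7) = [0, 11, 8, 7, 4, 5, 10, 3, 6, 9, 2, 1]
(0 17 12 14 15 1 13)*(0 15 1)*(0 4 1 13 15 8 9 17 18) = [18, 15, 2, 3, 1, 5, 6, 7, 9, 17, 10, 11, 14, 8, 13, 4, 16, 12, 0] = (0 18)(1 15 4)(8 9 17 12 14 13)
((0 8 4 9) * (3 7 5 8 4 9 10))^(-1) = ((0 4 10 3 7 5 8 9))^(-1) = (0 9 8 5 7 3 10 4)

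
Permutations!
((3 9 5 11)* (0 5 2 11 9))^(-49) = (0 3 11 2 9 5)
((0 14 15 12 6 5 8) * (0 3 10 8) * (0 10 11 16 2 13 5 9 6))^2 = (0 15)(2 5 8 11)(3 16 13 10)(12 14)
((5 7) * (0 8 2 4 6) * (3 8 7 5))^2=((0 7 3 8 2 4 6))^2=(0 3 2 6 7 8 4)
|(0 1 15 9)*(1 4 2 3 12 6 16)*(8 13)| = |(0 4 2 3 12 6 16 1 15 9)(8 13)| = 10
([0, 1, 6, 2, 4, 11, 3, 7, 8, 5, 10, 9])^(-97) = [0, 1, 3, 6, 4, 9, 2, 7, 8, 11, 10, 5]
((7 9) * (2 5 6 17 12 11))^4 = ((2 5 6 17 12 11)(7 9))^4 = (2 12 6)(5 11 17)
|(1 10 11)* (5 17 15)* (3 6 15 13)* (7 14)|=6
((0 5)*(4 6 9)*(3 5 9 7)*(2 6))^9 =((0 9 4 2 6 7 3 5))^9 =(0 9 4 2 6 7 3 5)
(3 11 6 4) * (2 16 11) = [0, 1, 16, 2, 3, 5, 4, 7, 8, 9, 10, 6, 12, 13, 14, 15, 11] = (2 16 11 6 4 3)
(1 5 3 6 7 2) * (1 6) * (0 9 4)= (0 9 4)(1 5 3)(2 6 7)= [9, 5, 6, 1, 0, 3, 7, 2, 8, 4]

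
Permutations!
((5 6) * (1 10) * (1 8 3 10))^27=(10)(5 6)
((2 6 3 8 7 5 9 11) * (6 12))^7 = (2 9 7 3 12 11 5 8 6)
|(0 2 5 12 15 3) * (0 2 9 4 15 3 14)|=20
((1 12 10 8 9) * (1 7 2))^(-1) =(1 2 7 9 8 10 12)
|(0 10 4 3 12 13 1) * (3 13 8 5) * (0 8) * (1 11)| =10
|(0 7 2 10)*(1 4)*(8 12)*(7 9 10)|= |(0 9 10)(1 4)(2 7)(8 12)|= 6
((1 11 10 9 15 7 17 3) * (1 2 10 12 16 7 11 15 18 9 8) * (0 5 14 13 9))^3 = (0 13)(1 12 17 10 15 16 3 8 11 7 2)(5 9)(14 18)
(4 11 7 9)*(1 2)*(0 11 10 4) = (0 11 7 9)(1 2)(4 10) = [11, 2, 1, 3, 10, 5, 6, 9, 8, 0, 4, 7]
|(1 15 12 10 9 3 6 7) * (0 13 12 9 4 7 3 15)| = 14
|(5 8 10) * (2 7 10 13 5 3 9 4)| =|(2 7 10 3 9 4)(5 8 13)| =6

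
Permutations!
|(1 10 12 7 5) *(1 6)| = |(1 10 12 7 5 6)| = 6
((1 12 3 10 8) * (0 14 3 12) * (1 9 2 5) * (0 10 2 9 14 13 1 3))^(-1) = (0 14 8 10 1 13)(2 3 5)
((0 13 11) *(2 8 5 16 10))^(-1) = ((0 13 11)(2 8 5 16 10))^(-1) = (0 11 13)(2 10 16 5 8)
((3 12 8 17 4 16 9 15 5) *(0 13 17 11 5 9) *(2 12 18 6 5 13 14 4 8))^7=(0 16 4 14)(2 12)(3 5 6 18)(8 17 13 11)(9 15)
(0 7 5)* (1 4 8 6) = (0 7 5)(1 4 8 6) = [7, 4, 2, 3, 8, 0, 1, 5, 6]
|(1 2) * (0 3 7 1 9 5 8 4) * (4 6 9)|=12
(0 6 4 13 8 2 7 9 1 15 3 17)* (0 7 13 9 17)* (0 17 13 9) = [6, 15, 9, 17, 0, 5, 4, 13, 2, 1, 10, 11, 12, 8, 14, 3, 16, 7] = (0 6 4)(1 15 3 17 7 13 8 2 9)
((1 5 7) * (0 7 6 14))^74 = ((0 7 1 5 6 14))^74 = (0 1 6)(5 14 7)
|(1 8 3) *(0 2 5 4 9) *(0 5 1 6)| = 6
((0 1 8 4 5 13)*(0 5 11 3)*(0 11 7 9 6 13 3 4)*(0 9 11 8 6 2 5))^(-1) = (0 13 6 1)(2 9 8 3 5)(4 11 7)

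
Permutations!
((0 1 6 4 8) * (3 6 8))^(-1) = ((0 1 8)(3 6 4))^(-1) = (0 8 1)(3 4 6)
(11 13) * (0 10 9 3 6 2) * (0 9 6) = (0 10 6 2 9 3)(11 13) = [10, 1, 9, 0, 4, 5, 2, 7, 8, 3, 6, 13, 12, 11]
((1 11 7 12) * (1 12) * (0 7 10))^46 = ((12)(0 7 1 11 10))^46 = (12)(0 7 1 11 10)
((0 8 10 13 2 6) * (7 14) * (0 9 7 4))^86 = ((0 8 10 13 2 6 9 7 14 4))^86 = (0 9 10 14 2)(4 6 8 7 13)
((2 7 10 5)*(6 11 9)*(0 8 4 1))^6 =((0 8 4 1)(2 7 10 5)(6 11 9))^6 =(11)(0 4)(1 8)(2 10)(5 7)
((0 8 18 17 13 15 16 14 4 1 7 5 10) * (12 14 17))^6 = (0 1 18 5 14)(4 8 7 12 10)(13 16)(15 17)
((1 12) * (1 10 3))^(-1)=(1 3 10 12)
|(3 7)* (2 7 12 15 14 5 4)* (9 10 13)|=24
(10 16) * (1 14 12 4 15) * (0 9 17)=[9, 14, 2, 3, 15, 5, 6, 7, 8, 17, 16, 11, 4, 13, 12, 1, 10, 0]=(0 9 17)(1 14 12 4 15)(10 16)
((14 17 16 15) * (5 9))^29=(5 9)(14 17 16 15)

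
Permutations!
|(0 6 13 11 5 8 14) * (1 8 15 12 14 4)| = 24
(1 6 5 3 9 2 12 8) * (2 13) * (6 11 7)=(1 11 7 6 5 3 9 13 2 12 8)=[0, 11, 12, 9, 4, 3, 5, 6, 1, 13, 10, 7, 8, 2]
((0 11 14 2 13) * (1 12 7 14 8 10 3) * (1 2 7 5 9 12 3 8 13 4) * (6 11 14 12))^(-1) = (0 13 11 6 9 5 12 7 14)(1 4 2 3)(8 10)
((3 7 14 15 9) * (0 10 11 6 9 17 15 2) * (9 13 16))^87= (0 2 14 7 3 9 16 13 6 11 10)(15 17)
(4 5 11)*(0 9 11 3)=(0 9 11 4 5 3)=[9, 1, 2, 0, 5, 3, 6, 7, 8, 11, 10, 4]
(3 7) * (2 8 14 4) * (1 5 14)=(1 5 14 4 2 8)(3 7)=[0, 5, 8, 7, 2, 14, 6, 3, 1, 9, 10, 11, 12, 13, 4]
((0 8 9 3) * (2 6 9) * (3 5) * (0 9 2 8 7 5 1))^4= ((0 7 5 3 9 1)(2 6))^4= (0 9 5)(1 3 7)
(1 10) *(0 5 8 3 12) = (0 5 8 3 12)(1 10) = [5, 10, 2, 12, 4, 8, 6, 7, 3, 9, 1, 11, 0]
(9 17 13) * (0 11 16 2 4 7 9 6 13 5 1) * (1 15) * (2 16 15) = (0 11 15 1)(2 4 7 9 17 5)(6 13) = [11, 0, 4, 3, 7, 2, 13, 9, 8, 17, 10, 15, 12, 6, 14, 1, 16, 5]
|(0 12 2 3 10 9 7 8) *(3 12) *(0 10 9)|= |(0 3 9 7 8 10)(2 12)|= 6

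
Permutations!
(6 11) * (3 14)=[0, 1, 2, 14, 4, 5, 11, 7, 8, 9, 10, 6, 12, 13, 3]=(3 14)(6 11)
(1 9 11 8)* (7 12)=[0, 9, 2, 3, 4, 5, 6, 12, 1, 11, 10, 8, 7]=(1 9 11 8)(7 12)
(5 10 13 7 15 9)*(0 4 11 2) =[4, 1, 0, 3, 11, 10, 6, 15, 8, 5, 13, 2, 12, 7, 14, 9] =(0 4 11 2)(5 10 13 7 15 9)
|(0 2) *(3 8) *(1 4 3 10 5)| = 6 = |(0 2)(1 4 3 8 10 5)|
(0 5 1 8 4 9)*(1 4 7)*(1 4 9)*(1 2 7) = (0 5 9)(1 8)(2 7 4) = [5, 8, 7, 3, 2, 9, 6, 4, 1, 0]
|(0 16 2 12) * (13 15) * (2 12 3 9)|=|(0 16 12)(2 3 9)(13 15)|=6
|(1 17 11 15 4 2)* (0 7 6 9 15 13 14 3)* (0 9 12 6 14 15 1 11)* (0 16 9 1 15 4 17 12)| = 28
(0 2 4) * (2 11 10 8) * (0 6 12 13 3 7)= [11, 1, 4, 7, 6, 5, 12, 0, 2, 9, 8, 10, 13, 3]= (0 11 10 8 2 4 6 12 13 3 7)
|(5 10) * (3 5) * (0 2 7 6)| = |(0 2 7 6)(3 5 10)| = 12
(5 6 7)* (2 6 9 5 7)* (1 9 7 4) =[0, 9, 6, 3, 1, 7, 2, 4, 8, 5] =(1 9 5 7 4)(2 6)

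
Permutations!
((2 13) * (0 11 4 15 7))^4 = ((0 11 4 15 7)(2 13))^4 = (0 7 15 4 11)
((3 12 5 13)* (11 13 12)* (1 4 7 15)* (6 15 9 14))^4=((1 4 7 9 14 6 15)(3 11 13)(5 12))^4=(1 14 4 6 7 15 9)(3 11 13)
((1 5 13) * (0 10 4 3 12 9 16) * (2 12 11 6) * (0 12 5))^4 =(0 11 13 4 2)(1 3 5 10 6)(9 16 12)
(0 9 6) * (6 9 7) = (9)(0 7 6) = [7, 1, 2, 3, 4, 5, 0, 6, 8, 9]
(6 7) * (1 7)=(1 7 6)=[0, 7, 2, 3, 4, 5, 1, 6]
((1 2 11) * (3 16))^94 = (16)(1 2 11)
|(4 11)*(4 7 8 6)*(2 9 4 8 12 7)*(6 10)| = 12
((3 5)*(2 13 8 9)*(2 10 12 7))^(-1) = (2 7 12 10 9 8 13)(3 5)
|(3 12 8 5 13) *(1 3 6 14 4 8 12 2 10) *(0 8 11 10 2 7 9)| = 13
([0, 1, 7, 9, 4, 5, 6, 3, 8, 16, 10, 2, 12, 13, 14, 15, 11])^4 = [0, 1, 16, 2, 4, 5, 6, 11, 8, 7, 10, 9, 12, 13, 14, 15, 3]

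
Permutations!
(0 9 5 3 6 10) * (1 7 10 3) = (0 9 5 1 7 10)(3 6) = [9, 7, 2, 6, 4, 1, 3, 10, 8, 5, 0]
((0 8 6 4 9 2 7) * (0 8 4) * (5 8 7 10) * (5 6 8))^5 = ((0 4 9 2 10 6))^5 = (0 6 10 2 9 4)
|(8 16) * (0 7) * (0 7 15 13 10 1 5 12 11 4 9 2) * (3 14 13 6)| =14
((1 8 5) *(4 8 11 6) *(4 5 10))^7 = (1 5 6 11)(4 8 10) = ((1 11 6 5)(4 8 10))^7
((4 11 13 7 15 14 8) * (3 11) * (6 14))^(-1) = ((3 11 13 7 15 6 14 8 4))^(-1) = (3 4 8 14 6 15 7 13 11)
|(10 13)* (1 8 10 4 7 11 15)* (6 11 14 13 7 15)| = 8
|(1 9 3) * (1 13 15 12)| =|(1 9 3 13 15 12)| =6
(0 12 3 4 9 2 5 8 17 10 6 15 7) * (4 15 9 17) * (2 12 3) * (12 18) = (0 3 15 7)(2 5 8 4 17 10 6 9 18 12) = [3, 1, 5, 15, 17, 8, 9, 0, 4, 18, 6, 11, 2, 13, 14, 7, 16, 10, 12]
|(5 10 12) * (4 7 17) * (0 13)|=6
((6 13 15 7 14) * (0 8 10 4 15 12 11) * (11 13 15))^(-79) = (0 8 10 4 11)(6 15 7 14)(12 13)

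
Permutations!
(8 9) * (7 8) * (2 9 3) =(2 9 7 8 3) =[0, 1, 9, 2, 4, 5, 6, 8, 3, 7]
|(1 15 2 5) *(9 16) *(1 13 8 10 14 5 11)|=20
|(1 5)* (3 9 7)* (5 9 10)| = 6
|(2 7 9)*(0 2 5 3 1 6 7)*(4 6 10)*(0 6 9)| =12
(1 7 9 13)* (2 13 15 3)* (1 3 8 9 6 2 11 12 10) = (1 7 6 2 13 3 11 12 10)(8 9 15) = [0, 7, 13, 11, 4, 5, 2, 6, 9, 15, 1, 12, 10, 3, 14, 8]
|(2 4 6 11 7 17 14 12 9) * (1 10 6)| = |(1 10 6 11 7 17 14 12 9 2 4)| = 11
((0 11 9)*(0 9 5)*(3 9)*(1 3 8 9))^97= ((0 11 5)(1 3)(8 9))^97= (0 11 5)(1 3)(8 9)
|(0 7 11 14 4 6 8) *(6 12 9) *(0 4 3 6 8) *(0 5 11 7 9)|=|(0 9 8 4 12)(3 6 5 11 14)|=5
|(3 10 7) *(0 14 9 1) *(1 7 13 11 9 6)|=12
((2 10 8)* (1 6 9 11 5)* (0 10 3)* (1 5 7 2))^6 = (0 11 8 2 6)(1 3 9 10 7) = ((0 10 8 1 6 9 11 7 2 3))^6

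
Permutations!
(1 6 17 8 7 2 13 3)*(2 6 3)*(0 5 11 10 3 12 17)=(0 5 11 10 3 1 12 17 8 7 6)(2 13)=[5, 12, 13, 1, 4, 11, 0, 6, 7, 9, 3, 10, 17, 2, 14, 15, 16, 8]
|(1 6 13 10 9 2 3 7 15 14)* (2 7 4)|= |(1 6 13 10 9 7 15 14)(2 3 4)|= 24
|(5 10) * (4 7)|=2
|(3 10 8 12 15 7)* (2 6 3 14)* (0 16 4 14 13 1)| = |(0 16 4 14 2 6 3 10 8 12 15 7 13 1)| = 14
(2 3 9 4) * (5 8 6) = (2 3 9 4)(5 8 6) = [0, 1, 3, 9, 2, 8, 5, 7, 6, 4]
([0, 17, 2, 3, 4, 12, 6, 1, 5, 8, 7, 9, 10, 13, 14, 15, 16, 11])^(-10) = (1 7 10 12 5 8 9 11 17)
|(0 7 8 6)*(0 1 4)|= |(0 7 8 6 1 4)|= 6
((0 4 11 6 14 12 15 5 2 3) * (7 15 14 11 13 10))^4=(0 7 3 10 2 13 5 4 15)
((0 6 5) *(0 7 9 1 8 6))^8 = (1 6 7)(5 9 8)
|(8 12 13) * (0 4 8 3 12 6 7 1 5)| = |(0 4 8 6 7 1 5)(3 12 13)| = 21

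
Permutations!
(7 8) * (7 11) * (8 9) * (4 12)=(4 12)(7 9 8 11)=[0, 1, 2, 3, 12, 5, 6, 9, 11, 8, 10, 7, 4]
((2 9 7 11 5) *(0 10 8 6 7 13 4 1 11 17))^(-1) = (0 17 7 6 8 10)(1 4 13 9 2 5 11)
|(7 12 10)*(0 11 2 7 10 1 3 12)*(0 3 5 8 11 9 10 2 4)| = |(0 9 10 2 7 3 12 1 5 8 11 4)| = 12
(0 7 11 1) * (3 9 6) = (0 7 11 1)(3 9 6) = [7, 0, 2, 9, 4, 5, 3, 11, 8, 6, 10, 1]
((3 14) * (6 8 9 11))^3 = ((3 14)(6 8 9 11))^3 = (3 14)(6 11 9 8)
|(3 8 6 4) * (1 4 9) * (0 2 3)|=|(0 2 3 8 6 9 1 4)|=8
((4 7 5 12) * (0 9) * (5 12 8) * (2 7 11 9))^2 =((0 2 7 12 4 11 9)(5 8))^2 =(0 7 4 9 2 12 11)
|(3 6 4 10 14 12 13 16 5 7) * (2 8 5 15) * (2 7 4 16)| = |(2 8 5 4 10 14 12 13)(3 6 16 15 7)| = 40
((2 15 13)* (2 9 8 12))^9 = (2 9)(8 15)(12 13)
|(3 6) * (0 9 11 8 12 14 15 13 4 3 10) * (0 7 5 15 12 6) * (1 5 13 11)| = 26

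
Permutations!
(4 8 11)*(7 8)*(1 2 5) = (1 2 5)(4 7 8 11) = [0, 2, 5, 3, 7, 1, 6, 8, 11, 9, 10, 4]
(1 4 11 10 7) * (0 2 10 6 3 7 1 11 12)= (0 2 10 1 4 12)(3 7 11 6)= [2, 4, 10, 7, 12, 5, 3, 11, 8, 9, 1, 6, 0]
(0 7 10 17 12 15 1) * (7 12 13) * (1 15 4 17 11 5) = (0 12 4 17 13 7 10 11 5 1) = [12, 0, 2, 3, 17, 1, 6, 10, 8, 9, 11, 5, 4, 7, 14, 15, 16, 13]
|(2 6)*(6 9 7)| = 4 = |(2 9 7 6)|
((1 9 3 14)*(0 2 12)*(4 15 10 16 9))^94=((0 2 12)(1 4 15 10 16 9 3 14))^94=(0 2 12)(1 3 16 15)(4 14 9 10)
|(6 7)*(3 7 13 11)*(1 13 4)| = 7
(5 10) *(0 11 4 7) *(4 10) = (0 11 10 5 4 7) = [11, 1, 2, 3, 7, 4, 6, 0, 8, 9, 5, 10]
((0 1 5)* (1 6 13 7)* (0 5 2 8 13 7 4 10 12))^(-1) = ((0 6 7 1 2 8 13 4 10 12))^(-1) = (0 12 10 4 13 8 2 1 7 6)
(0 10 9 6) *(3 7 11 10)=[3, 1, 2, 7, 4, 5, 0, 11, 8, 6, 9, 10]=(0 3 7 11 10 9 6)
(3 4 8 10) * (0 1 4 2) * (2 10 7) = (0 1 4 8 7 2)(3 10) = [1, 4, 0, 10, 8, 5, 6, 2, 7, 9, 3]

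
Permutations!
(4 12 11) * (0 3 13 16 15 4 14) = (0 3 13 16 15 4 12 11 14) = [3, 1, 2, 13, 12, 5, 6, 7, 8, 9, 10, 14, 11, 16, 0, 4, 15]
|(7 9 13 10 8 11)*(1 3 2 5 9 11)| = |(1 3 2 5 9 13 10 8)(7 11)| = 8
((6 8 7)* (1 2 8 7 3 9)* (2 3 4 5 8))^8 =(1 9 3)(4 8 5)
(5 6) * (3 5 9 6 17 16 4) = (3 5 17 16 4)(6 9) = [0, 1, 2, 5, 3, 17, 9, 7, 8, 6, 10, 11, 12, 13, 14, 15, 4, 16]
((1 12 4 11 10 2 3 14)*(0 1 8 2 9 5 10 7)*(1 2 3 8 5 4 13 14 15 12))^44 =(0 8 15 13 5 9 11)(2 3 12 14 10 4 7) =((0 2 8 3 15 12 13 14 5 10 9 4 11 7))^44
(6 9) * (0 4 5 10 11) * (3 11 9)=(0 4 5 10 9 6 3 11)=[4, 1, 2, 11, 5, 10, 3, 7, 8, 6, 9, 0]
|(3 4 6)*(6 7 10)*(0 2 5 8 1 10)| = |(0 2 5 8 1 10 6 3 4 7)| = 10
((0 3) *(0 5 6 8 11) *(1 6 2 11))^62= ((0 3 5 2 11)(1 6 8))^62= (0 5 11 3 2)(1 8 6)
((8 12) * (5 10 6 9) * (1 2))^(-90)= ((1 2)(5 10 6 9)(8 12))^(-90)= (12)(5 6)(9 10)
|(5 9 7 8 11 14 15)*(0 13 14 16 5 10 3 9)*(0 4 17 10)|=20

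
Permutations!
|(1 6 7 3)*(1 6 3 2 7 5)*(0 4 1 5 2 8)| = 8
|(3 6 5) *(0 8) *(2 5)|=|(0 8)(2 5 3 6)|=4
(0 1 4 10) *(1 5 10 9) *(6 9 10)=[5, 4, 2, 3, 10, 6, 9, 7, 8, 1, 0]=(0 5 6 9 1 4 10)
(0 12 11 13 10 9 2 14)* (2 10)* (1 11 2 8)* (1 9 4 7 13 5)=(0 12 2 14)(1 11 5)(4 7 13 8 9 10)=[12, 11, 14, 3, 7, 1, 6, 13, 9, 10, 4, 5, 2, 8, 0]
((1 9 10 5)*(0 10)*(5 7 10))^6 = ((0 5 1 9)(7 10))^6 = (10)(0 1)(5 9)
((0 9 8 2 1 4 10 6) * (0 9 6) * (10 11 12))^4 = ((0 6 9 8 2 1 4 11 12 10))^4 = (0 2 12 9 4)(1 10 8 11 6)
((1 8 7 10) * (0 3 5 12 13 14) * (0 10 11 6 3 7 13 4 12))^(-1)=((0 7 11 6 3 5)(1 8 13 14 10)(4 12))^(-1)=(0 5 3 6 11 7)(1 10 14 13 8)(4 12)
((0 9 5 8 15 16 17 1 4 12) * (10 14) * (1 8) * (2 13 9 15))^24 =(17)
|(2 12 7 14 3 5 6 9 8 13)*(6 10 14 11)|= |(2 12 7 11 6 9 8 13)(3 5 10 14)|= 8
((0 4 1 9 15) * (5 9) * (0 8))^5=(0 15 5 4 8 9 1)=((0 4 1 5 9 15 8))^5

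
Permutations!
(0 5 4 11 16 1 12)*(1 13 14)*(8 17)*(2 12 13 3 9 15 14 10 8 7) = (0 5 4 11 16 3 9 15 14 1 13 10 8 17 7 2 12) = [5, 13, 12, 9, 11, 4, 6, 2, 17, 15, 8, 16, 0, 10, 1, 14, 3, 7]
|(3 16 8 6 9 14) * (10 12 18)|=6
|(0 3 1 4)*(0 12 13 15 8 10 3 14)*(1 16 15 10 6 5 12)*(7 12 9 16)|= 30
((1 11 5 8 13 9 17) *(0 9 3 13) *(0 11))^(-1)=(0 1 17 9)(3 13)(5 11 8)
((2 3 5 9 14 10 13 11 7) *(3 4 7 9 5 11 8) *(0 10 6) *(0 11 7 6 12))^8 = ((0 10 13 8 3 7 2 4 6 11 9 14 12))^8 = (0 6 8 14 2 10 11 3 12 4 13 9 7)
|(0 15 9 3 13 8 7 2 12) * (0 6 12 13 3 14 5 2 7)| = |(0 15 9 14 5 2 13 8)(6 12)| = 8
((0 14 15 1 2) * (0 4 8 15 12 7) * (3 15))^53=(0 14 12 7)(1 15 3 8 4 2)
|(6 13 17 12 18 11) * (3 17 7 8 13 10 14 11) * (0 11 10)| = 12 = |(0 11 6)(3 17 12 18)(7 8 13)(10 14)|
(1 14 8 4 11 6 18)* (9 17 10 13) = [0, 14, 2, 3, 11, 5, 18, 7, 4, 17, 13, 6, 12, 9, 8, 15, 16, 10, 1] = (1 14 8 4 11 6 18)(9 17 10 13)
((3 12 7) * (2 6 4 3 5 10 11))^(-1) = ((2 6 4 3 12 7 5 10 11))^(-1) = (2 11 10 5 7 12 3 4 6)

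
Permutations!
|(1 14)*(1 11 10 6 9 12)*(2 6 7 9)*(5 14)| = 8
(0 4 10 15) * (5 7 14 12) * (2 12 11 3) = (0 4 10 15)(2 12 5 7 14 11 3) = [4, 1, 12, 2, 10, 7, 6, 14, 8, 9, 15, 3, 5, 13, 11, 0]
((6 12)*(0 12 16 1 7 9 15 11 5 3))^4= (0 1 11 12 7 5 6 9 3 16 15)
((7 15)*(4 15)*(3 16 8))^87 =(16)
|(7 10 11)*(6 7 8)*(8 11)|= |(11)(6 7 10 8)|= 4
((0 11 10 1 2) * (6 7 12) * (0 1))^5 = ((0 11 10)(1 2)(6 7 12))^5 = (0 10 11)(1 2)(6 12 7)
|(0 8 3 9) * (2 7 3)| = |(0 8 2 7 3 9)| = 6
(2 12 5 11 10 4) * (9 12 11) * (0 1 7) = (0 1 7)(2 11 10 4)(5 9 12) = [1, 7, 11, 3, 2, 9, 6, 0, 8, 12, 4, 10, 5]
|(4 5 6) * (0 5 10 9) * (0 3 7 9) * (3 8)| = |(0 5 6 4 10)(3 7 9 8)| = 20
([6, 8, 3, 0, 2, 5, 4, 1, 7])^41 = (0 6 4 2 3)(1 7 8)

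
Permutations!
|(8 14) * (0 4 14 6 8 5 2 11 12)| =14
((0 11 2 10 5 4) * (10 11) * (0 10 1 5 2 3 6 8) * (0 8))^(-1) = ((0 1 5 4 10 2 11 3 6))^(-1) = (0 6 3 11 2 10 4 5 1)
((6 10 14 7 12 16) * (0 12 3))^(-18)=((0 12 16 6 10 14 7 3))^(-18)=(0 7 10 16)(3 14 6 12)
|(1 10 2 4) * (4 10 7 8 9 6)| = 6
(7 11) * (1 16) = (1 16)(7 11) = [0, 16, 2, 3, 4, 5, 6, 11, 8, 9, 10, 7, 12, 13, 14, 15, 1]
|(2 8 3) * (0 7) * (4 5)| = |(0 7)(2 8 3)(4 5)| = 6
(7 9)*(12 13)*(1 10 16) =[0, 10, 2, 3, 4, 5, 6, 9, 8, 7, 16, 11, 13, 12, 14, 15, 1] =(1 10 16)(7 9)(12 13)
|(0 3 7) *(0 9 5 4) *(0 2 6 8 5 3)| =15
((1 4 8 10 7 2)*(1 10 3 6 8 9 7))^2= (1 9 2)(3 8 6)(4 7 10)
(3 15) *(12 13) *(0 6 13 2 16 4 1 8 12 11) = (0 6 13 11)(1 8 12 2 16 4)(3 15) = [6, 8, 16, 15, 1, 5, 13, 7, 12, 9, 10, 0, 2, 11, 14, 3, 4]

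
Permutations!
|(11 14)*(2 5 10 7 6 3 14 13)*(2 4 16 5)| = 10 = |(3 14 11 13 4 16 5 10 7 6)|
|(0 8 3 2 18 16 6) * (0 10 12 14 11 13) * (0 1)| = |(0 8 3 2 18 16 6 10 12 14 11 13 1)| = 13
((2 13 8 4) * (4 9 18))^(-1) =(2 4 18 9 8 13)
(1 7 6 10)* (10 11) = (1 7 6 11 10) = [0, 7, 2, 3, 4, 5, 11, 6, 8, 9, 1, 10]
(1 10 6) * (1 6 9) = (1 10 9) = [0, 10, 2, 3, 4, 5, 6, 7, 8, 1, 9]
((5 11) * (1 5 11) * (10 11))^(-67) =(1 5)(10 11)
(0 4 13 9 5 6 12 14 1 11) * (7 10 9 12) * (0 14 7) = [4, 11, 2, 3, 13, 6, 0, 10, 8, 5, 9, 14, 7, 12, 1] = (0 4 13 12 7 10 9 5 6)(1 11 14)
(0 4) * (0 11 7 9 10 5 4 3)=(0 3)(4 11 7 9 10 5)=[3, 1, 2, 0, 11, 4, 6, 9, 8, 10, 5, 7]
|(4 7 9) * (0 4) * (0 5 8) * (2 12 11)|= 6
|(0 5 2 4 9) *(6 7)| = 10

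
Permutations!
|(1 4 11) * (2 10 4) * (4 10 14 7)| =6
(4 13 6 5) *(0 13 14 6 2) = (0 13 2)(4 14 6 5) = [13, 1, 0, 3, 14, 4, 5, 7, 8, 9, 10, 11, 12, 2, 6]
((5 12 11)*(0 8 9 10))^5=(0 8 9 10)(5 11 12)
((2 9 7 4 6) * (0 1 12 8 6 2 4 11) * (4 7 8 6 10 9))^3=((0 1 12 6 7 11)(2 4)(8 10 9))^3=(0 6)(1 7)(2 4)(11 12)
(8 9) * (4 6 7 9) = (4 6 7 9 8) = [0, 1, 2, 3, 6, 5, 7, 9, 4, 8]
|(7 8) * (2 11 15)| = 6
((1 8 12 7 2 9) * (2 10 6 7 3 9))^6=((1 8 12 3 9)(6 7 10))^6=(1 8 12 3 9)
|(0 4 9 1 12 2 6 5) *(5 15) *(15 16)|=10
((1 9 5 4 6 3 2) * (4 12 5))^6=((1 9 4 6 3 2)(5 12))^6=(12)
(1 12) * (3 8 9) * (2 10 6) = [0, 12, 10, 8, 4, 5, 2, 7, 9, 3, 6, 11, 1] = (1 12)(2 10 6)(3 8 9)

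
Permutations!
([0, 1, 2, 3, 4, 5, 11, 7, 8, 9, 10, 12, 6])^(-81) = (12)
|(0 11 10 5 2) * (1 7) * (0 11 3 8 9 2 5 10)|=6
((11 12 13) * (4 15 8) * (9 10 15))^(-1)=((4 9 10 15 8)(11 12 13))^(-1)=(4 8 15 10 9)(11 13 12)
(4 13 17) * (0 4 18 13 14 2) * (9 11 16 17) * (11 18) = (0 4 14 2)(9 18 13)(11 16 17) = [4, 1, 0, 3, 14, 5, 6, 7, 8, 18, 10, 16, 12, 9, 2, 15, 17, 11, 13]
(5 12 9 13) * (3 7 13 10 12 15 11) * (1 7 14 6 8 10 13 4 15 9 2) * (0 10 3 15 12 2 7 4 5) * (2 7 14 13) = [10, 4, 1, 13, 12, 9, 8, 5, 3, 2, 7, 15, 14, 0, 6, 11] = (0 10 7 5 9 2 1 4 12 14 6 8 3 13)(11 15)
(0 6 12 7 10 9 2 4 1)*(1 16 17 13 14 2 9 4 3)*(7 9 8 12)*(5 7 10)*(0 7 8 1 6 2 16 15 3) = (0 2)(1 7 5 8 12 9)(3 6 10 4 15)(13 14 16 17) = [2, 7, 0, 6, 15, 8, 10, 5, 12, 1, 4, 11, 9, 14, 16, 3, 17, 13]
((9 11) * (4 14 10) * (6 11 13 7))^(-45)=(14)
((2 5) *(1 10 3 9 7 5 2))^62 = ((1 10 3 9 7 5))^62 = (1 3 7)(5 10 9)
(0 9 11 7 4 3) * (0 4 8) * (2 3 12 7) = (0 9 11 2 3 4 12 7 8) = [9, 1, 3, 4, 12, 5, 6, 8, 0, 11, 10, 2, 7]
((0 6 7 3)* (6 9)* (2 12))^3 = (0 7 9 3 6)(2 12) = ((0 9 6 7 3)(2 12))^3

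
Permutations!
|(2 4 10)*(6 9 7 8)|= 12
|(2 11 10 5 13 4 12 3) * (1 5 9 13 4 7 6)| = 12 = |(1 5 4 12 3 2 11 10 9 13 7 6)|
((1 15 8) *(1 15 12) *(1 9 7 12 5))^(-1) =((1 5)(7 12 9)(8 15))^(-1) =(1 5)(7 9 12)(8 15)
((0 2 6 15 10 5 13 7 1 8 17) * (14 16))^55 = (17)(14 16)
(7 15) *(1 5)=(1 5)(7 15)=[0, 5, 2, 3, 4, 1, 6, 15, 8, 9, 10, 11, 12, 13, 14, 7]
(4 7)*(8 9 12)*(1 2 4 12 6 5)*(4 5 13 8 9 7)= (1 2 5)(6 13 8 7 12 9)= [0, 2, 5, 3, 4, 1, 13, 12, 7, 6, 10, 11, 9, 8]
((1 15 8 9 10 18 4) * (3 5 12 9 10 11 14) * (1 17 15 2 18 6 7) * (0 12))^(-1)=((0 12 9 11 14 3 5)(1 2 18 4 17 15 8 10 6 7))^(-1)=(0 5 3 14 11 9 12)(1 7 6 10 8 15 17 4 18 2)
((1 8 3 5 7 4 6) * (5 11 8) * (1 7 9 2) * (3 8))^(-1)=((1 5 9 2)(3 11)(4 6 7))^(-1)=(1 2 9 5)(3 11)(4 7 6)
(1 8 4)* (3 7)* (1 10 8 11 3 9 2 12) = (1 11 3 7 9 2 12)(4 10 8) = [0, 11, 12, 7, 10, 5, 6, 9, 4, 2, 8, 3, 1]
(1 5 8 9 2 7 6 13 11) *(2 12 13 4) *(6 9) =(1 5 8 6 4 2 7 9 12 13 11) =[0, 5, 7, 3, 2, 8, 4, 9, 6, 12, 10, 1, 13, 11]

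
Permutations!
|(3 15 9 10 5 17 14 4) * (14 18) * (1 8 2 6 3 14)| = 22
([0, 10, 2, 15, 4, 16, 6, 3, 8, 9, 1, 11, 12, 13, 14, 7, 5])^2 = (16)(3 7 15)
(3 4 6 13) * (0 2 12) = (0 2 12)(3 4 6 13) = [2, 1, 12, 4, 6, 5, 13, 7, 8, 9, 10, 11, 0, 3]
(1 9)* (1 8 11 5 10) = (1 9 8 11 5 10) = [0, 9, 2, 3, 4, 10, 6, 7, 11, 8, 1, 5]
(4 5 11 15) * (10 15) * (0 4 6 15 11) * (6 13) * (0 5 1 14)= (0 4 1 14)(6 15 13)(10 11)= [4, 14, 2, 3, 1, 5, 15, 7, 8, 9, 11, 10, 12, 6, 0, 13]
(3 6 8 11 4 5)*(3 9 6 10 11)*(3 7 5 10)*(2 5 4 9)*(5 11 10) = (2 11 9 6 8 7 4 5) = [0, 1, 11, 3, 5, 2, 8, 4, 7, 6, 10, 9]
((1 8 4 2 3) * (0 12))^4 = (12)(1 3 2 4 8)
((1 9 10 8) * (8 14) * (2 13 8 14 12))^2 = (14)(1 10 2 8 9 12 13)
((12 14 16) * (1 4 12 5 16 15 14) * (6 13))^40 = ((1 4 12)(5 16)(6 13)(14 15))^40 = (16)(1 4 12)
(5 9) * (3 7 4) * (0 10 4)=(0 10 4 3 7)(5 9)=[10, 1, 2, 7, 3, 9, 6, 0, 8, 5, 4]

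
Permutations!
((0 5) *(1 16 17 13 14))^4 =(1 14 13 17 16)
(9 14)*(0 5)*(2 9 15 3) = (0 5)(2 9 14 15 3) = [5, 1, 9, 2, 4, 0, 6, 7, 8, 14, 10, 11, 12, 13, 15, 3]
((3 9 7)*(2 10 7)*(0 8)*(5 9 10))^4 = (2 5 9)(3 10 7)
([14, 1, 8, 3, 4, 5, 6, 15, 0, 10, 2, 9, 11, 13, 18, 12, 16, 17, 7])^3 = (0 7 11 2 14 15 9 8 18 12 10)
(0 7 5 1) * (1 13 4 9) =(0 7 5 13 4 9 1) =[7, 0, 2, 3, 9, 13, 6, 5, 8, 1, 10, 11, 12, 4]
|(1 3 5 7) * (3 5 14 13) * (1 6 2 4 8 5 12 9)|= 6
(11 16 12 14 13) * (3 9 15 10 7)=(3 9 15 10 7)(11 16 12 14 13)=[0, 1, 2, 9, 4, 5, 6, 3, 8, 15, 7, 16, 14, 11, 13, 10, 12]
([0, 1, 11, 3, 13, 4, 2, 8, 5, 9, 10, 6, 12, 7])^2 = (2 6 11)(4 7 5 13 8)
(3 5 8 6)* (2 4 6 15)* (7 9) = (2 4 6 3 5 8 15)(7 9) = [0, 1, 4, 5, 6, 8, 3, 9, 15, 7, 10, 11, 12, 13, 14, 2]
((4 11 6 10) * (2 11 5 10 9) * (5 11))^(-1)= (2 9 6 11 4 10 5)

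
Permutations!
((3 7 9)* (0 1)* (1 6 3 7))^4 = (9)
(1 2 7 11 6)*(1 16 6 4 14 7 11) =(1 2 11 4 14 7)(6 16) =[0, 2, 11, 3, 14, 5, 16, 1, 8, 9, 10, 4, 12, 13, 7, 15, 6]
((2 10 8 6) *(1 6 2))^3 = (10)(1 6)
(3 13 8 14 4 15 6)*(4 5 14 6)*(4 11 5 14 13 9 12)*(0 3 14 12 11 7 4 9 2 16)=(0 3 2 16)(4 15 7)(5 13 8 6 14 12 9 11)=[3, 1, 16, 2, 15, 13, 14, 4, 6, 11, 10, 5, 9, 8, 12, 7, 0]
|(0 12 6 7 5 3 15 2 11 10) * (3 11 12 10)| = |(0 10)(2 12 6 7 5 11 3 15)| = 8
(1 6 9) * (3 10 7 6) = (1 3 10 7 6 9) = [0, 3, 2, 10, 4, 5, 9, 6, 8, 1, 7]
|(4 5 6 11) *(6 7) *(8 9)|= 10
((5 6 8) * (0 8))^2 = ((0 8 5 6))^2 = (0 5)(6 8)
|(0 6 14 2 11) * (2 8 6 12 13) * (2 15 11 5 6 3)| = 30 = |(0 12 13 15 11)(2 5 6 14 8 3)|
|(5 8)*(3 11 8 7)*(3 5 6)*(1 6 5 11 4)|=4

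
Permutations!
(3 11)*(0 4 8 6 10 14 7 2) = (0 4 8 6 10 14 7 2)(3 11) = [4, 1, 0, 11, 8, 5, 10, 2, 6, 9, 14, 3, 12, 13, 7]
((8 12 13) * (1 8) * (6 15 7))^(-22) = (1 12)(6 7 15)(8 13)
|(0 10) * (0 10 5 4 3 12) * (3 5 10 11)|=10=|(0 10 11 3 12)(4 5)|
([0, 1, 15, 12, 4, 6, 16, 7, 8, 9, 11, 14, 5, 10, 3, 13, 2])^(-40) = (2 11 5 15 14 6 13 3 16 10 12)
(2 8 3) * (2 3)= [0, 1, 8, 3, 4, 5, 6, 7, 2]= (2 8)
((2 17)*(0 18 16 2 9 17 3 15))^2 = ((0 18 16 2 3 15)(9 17))^2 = (0 16 3)(2 15 18)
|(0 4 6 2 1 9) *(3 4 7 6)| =6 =|(0 7 6 2 1 9)(3 4)|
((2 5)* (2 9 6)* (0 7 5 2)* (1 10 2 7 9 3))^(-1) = (0 6 9)(1 3 5 7 2 10)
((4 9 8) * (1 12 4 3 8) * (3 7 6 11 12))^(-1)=(1 9 4 12 11 6 7 8 3)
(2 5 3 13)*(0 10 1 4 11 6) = (0 10 1 4 11 6)(2 5 3 13) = [10, 4, 5, 13, 11, 3, 0, 7, 8, 9, 1, 6, 12, 2]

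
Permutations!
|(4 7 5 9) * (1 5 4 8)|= 4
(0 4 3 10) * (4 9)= (0 9 4 3 10)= [9, 1, 2, 10, 3, 5, 6, 7, 8, 4, 0]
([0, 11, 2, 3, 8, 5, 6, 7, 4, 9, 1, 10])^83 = [0, 10, 2, 3, 8, 5, 6, 7, 4, 9, 11, 1]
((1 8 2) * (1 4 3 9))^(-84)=(9)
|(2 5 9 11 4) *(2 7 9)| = |(2 5)(4 7 9 11)| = 4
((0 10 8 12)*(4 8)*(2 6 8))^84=(12)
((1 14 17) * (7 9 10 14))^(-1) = (1 17 14 10 9 7)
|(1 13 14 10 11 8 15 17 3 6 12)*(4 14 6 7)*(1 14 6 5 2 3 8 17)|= |(1 13 5 2 3 7 4 6 12 14 10 11 17 8 15)|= 15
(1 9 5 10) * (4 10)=(1 9 5 4 10)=[0, 9, 2, 3, 10, 4, 6, 7, 8, 5, 1]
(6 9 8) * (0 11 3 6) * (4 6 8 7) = [11, 1, 2, 8, 6, 5, 9, 4, 0, 7, 10, 3] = (0 11 3 8)(4 6 9 7)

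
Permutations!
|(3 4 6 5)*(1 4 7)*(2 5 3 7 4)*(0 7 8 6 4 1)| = 6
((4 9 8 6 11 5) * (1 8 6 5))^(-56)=(11)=((1 8 5 4 9 6 11))^(-56)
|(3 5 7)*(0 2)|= 6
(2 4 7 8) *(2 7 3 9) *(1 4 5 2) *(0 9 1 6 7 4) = (0 9 6 7 8 4 3 1)(2 5) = [9, 0, 5, 1, 3, 2, 7, 8, 4, 6]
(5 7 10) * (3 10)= (3 10 5 7)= [0, 1, 2, 10, 4, 7, 6, 3, 8, 9, 5]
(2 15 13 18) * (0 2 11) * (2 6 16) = [6, 1, 15, 3, 4, 5, 16, 7, 8, 9, 10, 0, 12, 18, 14, 13, 2, 17, 11] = (0 6 16 2 15 13 18 11)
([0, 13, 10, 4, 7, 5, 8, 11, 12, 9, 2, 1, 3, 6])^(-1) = (1 11 7 4 3 12 8 6 13)(2 10)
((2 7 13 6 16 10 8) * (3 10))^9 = ((2 7 13 6 16 3 10 8))^9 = (2 7 13 6 16 3 10 8)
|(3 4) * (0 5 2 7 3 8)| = |(0 5 2 7 3 4 8)| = 7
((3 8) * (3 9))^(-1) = (3 9 8)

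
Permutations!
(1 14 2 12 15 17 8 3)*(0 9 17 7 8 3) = [9, 14, 12, 1, 4, 5, 6, 8, 0, 17, 10, 11, 15, 13, 2, 7, 16, 3] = (0 9 17 3 1 14 2 12 15 7 8)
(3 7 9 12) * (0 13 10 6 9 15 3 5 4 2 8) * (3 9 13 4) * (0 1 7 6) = (0 4 2 8 1 7 15 9 12 5 3 6 13 10) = [4, 7, 8, 6, 2, 3, 13, 15, 1, 12, 0, 11, 5, 10, 14, 9]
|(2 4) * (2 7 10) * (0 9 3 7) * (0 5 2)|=|(0 9 3 7 10)(2 4 5)|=15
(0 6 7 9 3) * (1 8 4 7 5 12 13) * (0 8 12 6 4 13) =(0 4 7 9 3 8 13 1 12)(5 6) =[4, 12, 2, 8, 7, 6, 5, 9, 13, 3, 10, 11, 0, 1]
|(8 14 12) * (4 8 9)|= 5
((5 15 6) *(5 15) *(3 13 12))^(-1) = (3 12 13)(6 15)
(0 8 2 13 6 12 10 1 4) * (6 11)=(0 8 2 13 11 6 12 10 1 4)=[8, 4, 13, 3, 0, 5, 12, 7, 2, 9, 1, 6, 10, 11]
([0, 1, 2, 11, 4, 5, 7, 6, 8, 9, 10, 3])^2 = [0, 1, 2, 3, 4, 5, 6, 7, 8, 9, 10, 11]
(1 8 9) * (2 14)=[0, 8, 14, 3, 4, 5, 6, 7, 9, 1, 10, 11, 12, 13, 2]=(1 8 9)(2 14)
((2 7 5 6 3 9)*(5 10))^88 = ((2 7 10 5 6 3 9))^88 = (2 6 7 3 10 9 5)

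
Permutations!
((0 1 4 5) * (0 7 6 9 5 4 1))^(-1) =((5 7 6 9))^(-1) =(5 9 6 7)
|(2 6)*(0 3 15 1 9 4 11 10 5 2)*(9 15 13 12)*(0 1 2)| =36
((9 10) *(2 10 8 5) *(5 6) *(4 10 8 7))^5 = ((2 8 6 5)(4 10 9 7))^5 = (2 8 6 5)(4 10 9 7)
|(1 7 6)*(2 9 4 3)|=|(1 7 6)(2 9 4 3)|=12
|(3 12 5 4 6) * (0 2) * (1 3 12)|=|(0 2)(1 3)(4 6 12 5)|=4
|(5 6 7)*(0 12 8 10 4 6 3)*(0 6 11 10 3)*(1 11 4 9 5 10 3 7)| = |(0 12 8 7 10 9 5)(1 11 3 6)| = 28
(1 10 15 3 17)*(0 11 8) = (0 11 8)(1 10 15 3 17) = [11, 10, 2, 17, 4, 5, 6, 7, 0, 9, 15, 8, 12, 13, 14, 3, 16, 1]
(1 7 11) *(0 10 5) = (0 10 5)(1 7 11) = [10, 7, 2, 3, 4, 0, 6, 11, 8, 9, 5, 1]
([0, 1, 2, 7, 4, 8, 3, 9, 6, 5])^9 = (3 5)(6 9)(7 8)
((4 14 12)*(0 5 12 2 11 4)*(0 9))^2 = (0 12)(2 4)(5 9)(11 14)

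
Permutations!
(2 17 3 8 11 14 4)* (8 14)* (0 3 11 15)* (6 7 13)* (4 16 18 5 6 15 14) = (0 3 4 2 17 11 8 14 16 18 5 6 7 13 15) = [3, 1, 17, 4, 2, 6, 7, 13, 14, 9, 10, 8, 12, 15, 16, 0, 18, 11, 5]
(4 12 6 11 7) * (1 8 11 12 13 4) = (1 8 11 7)(4 13)(6 12) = [0, 8, 2, 3, 13, 5, 12, 1, 11, 9, 10, 7, 6, 4]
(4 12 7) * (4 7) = (4 12) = [0, 1, 2, 3, 12, 5, 6, 7, 8, 9, 10, 11, 4]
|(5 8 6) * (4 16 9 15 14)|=|(4 16 9 15 14)(5 8 6)|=15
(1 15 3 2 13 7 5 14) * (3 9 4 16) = [0, 15, 13, 2, 16, 14, 6, 5, 8, 4, 10, 11, 12, 7, 1, 9, 3] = (1 15 9 4 16 3 2 13 7 5 14)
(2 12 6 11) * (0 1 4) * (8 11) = (0 1 4)(2 12 6 8 11) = [1, 4, 12, 3, 0, 5, 8, 7, 11, 9, 10, 2, 6]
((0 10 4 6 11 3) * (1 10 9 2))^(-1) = ((0 9 2 1 10 4 6 11 3))^(-1) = (0 3 11 6 4 10 1 2 9)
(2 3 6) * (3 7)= (2 7 3 6)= [0, 1, 7, 6, 4, 5, 2, 3]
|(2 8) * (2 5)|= 3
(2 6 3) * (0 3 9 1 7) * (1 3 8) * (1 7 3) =[8, 3, 6, 2, 4, 5, 9, 0, 7, 1] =(0 8 7)(1 3 2 6 9)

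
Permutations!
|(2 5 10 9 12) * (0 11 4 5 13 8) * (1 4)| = |(0 11 1 4 5 10 9 12 2 13 8)| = 11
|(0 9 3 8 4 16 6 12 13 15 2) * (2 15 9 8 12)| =|(0 8 4 16 6 2)(3 12 13 9)| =12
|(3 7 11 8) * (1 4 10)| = |(1 4 10)(3 7 11 8)| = 12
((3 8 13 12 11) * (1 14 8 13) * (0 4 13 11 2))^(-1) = (0 2 12 13 4)(1 8 14)(3 11)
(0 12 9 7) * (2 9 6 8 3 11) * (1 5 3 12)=(0 1 5 3 11 2 9 7)(6 8 12)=[1, 5, 9, 11, 4, 3, 8, 0, 12, 7, 10, 2, 6]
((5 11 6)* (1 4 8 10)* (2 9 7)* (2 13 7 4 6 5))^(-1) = ((1 6 2 9 4 8 10)(5 11)(7 13))^(-1) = (1 10 8 4 9 2 6)(5 11)(7 13)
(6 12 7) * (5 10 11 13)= (5 10 11 13)(6 12 7)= [0, 1, 2, 3, 4, 10, 12, 6, 8, 9, 11, 13, 7, 5]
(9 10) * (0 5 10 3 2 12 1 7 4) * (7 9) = (0 5 10 7 4)(1 9 3 2 12) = [5, 9, 12, 2, 0, 10, 6, 4, 8, 3, 7, 11, 1]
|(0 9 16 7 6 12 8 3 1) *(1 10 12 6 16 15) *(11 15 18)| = 12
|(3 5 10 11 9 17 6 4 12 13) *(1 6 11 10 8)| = |(1 6 4 12 13 3 5 8)(9 17 11)| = 24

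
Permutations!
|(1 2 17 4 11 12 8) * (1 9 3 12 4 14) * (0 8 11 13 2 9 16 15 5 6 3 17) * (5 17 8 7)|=|(0 7 5 6 3 12 11 4 13 2)(1 9 8 16 15 17 14)|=70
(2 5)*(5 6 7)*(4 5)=(2 6 7 4 5)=[0, 1, 6, 3, 5, 2, 7, 4]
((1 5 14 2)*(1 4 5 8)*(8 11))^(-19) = (1 8 11)(2 4 5 14)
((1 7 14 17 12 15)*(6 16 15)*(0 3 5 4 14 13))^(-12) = (0 3 5 4 14 17 12 6 16 15 1 7 13)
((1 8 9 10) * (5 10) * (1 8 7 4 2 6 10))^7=((1 7 4 2 6 10 8 9 5))^7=(1 9 10 2 7 5 8 6 4)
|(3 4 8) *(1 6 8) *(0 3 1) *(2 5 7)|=3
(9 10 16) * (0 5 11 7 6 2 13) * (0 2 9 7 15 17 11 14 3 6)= (0 5 14 3 6 9 10 16 7)(2 13)(11 15 17)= [5, 1, 13, 6, 4, 14, 9, 0, 8, 10, 16, 15, 12, 2, 3, 17, 7, 11]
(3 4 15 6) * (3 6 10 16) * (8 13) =(3 4 15 10 16)(8 13) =[0, 1, 2, 4, 15, 5, 6, 7, 13, 9, 16, 11, 12, 8, 14, 10, 3]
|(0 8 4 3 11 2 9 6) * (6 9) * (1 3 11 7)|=6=|(0 8 4 11 2 6)(1 3 7)|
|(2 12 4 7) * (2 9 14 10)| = 7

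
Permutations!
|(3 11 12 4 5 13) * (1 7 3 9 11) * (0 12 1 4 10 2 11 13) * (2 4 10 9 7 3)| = |(0 12 9 13 7 2 11 1 3 10 4 5)| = 12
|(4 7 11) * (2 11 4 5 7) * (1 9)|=|(1 9)(2 11 5 7 4)|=10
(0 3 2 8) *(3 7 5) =(0 7 5 3 2 8) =[7, 1, 8, 2, 4, 3, 6, 5, 0]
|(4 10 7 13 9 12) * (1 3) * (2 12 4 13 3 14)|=|(1 14 2 12 13 9 4 10 7 3)|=10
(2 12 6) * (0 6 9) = (0 6 2 12 9) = [6, 1, 12, 3, 4, 5, 2, 7, 8, 0, 10, 11, 9]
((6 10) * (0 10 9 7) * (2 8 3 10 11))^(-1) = (0 7 9 6 10 3 8 2 11)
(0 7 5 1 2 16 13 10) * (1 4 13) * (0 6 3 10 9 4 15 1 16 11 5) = (16)(0 7)(1 2 11 5 15)(3 10 6)(4 13 9) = [7, 2, 11, 10, 13, 15, 3, 0, 8, 4, 6, 5, 12, 9, 14, 1, 16]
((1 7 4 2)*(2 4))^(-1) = ((1 7 2))^(-1) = (1 2 7)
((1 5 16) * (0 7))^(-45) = ((0 7)(1 5 16))^(-45) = (16)(0 7)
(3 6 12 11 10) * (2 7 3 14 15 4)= [0, 1, 7, 6, 2, 5, 12, 3, 8, 9, 14, 10, 11, 13, 15, 4]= (2 7 3 6 12 11 10 14 15 4)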